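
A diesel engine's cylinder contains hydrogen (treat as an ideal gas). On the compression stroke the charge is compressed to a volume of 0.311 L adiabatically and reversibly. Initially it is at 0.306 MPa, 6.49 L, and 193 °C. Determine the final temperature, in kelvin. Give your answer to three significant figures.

T₂ ≈ 1570 K

For a reversible adiabat TV^(γ−1) is constant, so T₂ = T₁ (V₁/V₂)^(γ−1).
γ = 7/5 for a diatomic ideal gas.
T₁ = 193 °C = 466.1 K.
T₂ = 466.1 × (6.49/0.311)^(2/5) = 1572 K.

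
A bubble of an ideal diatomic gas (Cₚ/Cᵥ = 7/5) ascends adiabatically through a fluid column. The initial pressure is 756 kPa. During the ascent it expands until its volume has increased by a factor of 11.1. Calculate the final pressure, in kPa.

Adiabatic: P₁V₁^γ = P₂V₂^γ ⇒ P₂ = P₁ (V₁/V₂)^γ.
P₂ = 756 × (1/11.1)^(7/5) = 26.01 kPa.

P₂ ≈ 26.0 kPa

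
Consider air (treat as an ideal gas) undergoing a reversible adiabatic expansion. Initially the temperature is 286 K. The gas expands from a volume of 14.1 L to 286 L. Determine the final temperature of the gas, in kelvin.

T₂ ≈ 85.8 K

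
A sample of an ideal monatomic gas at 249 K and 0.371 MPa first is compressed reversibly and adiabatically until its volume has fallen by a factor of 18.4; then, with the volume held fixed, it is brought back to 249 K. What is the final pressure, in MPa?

For a monatomic ideal gas γ = 5/3.
Adiabatic step (PV^γ = const): P₂ = 0.371×18.4^(5/3) = 47.58 MPa; T₂ = 249×18.4^(2/3) = 1735 K.
Isochoric: P₃ = P₂(T₃/T₂) = 47.58 × (249/1735) = 6.826 MPa.

P₃ ≈ 6.83 MPa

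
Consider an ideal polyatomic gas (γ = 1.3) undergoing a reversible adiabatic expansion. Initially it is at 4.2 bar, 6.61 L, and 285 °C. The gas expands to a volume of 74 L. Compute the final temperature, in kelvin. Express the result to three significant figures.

T₂ ≈ 270 K

For a reversible adiabat TV^(γ−1) is constant, so T₂ = T₁ (V₁/V₂)^(γ−1).
T₁ = 285 °C = 558.1 K.
T₂ = 558.1 × (6.61/74)^(0.3) = 270.4 K.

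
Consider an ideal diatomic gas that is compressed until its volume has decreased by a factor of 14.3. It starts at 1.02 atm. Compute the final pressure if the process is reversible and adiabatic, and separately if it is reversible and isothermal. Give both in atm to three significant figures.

adiabatic: 42.3 atm; isothermal: 14.6 atm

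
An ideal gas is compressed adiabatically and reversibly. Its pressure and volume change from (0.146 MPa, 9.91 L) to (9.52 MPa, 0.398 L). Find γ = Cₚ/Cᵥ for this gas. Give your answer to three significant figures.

γ ≈ 1.30

PV^γ = const ⇒ γ = ln(P₂/P₁) / ln(V₁/V₂).
γ = ln(9.52/0.146) / ln(9.91/0.398) = 1.299.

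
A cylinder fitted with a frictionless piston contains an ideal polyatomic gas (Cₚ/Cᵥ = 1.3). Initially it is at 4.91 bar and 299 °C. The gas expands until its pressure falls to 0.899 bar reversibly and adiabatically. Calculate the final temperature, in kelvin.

T₂ ≈ 387 K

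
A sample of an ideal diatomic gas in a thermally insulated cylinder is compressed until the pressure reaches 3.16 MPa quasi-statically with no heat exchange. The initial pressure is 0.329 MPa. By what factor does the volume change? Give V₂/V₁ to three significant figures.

V₂/V₁ ≈ 0.199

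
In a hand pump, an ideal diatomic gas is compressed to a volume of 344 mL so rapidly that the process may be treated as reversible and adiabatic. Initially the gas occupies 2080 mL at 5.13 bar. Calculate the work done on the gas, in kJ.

W ≈ 2.81 kJ

γ = 7/5 for a diatomic ideal gas.
P₂ = P₁(V₁/V₂)^γ = 5.13×(2080/344)^(7/5) = 63.71 bar.
For a reversible adiabat, W_by_gas = (P₁V₁ − P₂V₂)/(γ−1).
W_by = (513000×0.00208 − 6.371×10^6×0.000344) / (2/5) = -2812 J.
W_on_gas = −W_by = 2812 J.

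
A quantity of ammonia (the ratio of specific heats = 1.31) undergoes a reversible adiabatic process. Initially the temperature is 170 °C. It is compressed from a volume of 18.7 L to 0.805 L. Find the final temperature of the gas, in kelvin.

T₂ ≈ 1170 K

Adiabatic: T₁V₁^(γ−1) = T₂V₂^(γ−1) ⇒ T₂ = T₁ (V₁/V₂)^(γ−1).
T₁ = 170 °C = 443.1 K.
T₂ = 443.1 × (18.7/0.805)^(0.31) = 1175 K.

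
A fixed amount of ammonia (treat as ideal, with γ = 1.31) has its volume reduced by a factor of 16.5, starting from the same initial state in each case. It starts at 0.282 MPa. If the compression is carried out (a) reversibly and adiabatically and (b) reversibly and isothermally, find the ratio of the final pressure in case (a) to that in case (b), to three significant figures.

Isothermal: P_b = P₁(V₁/V₂) = 0.282×16.5.
Adiabatic: P_a = P₁(V₁/V₂)^γ = 0.282×16.5^(1.31).
P_a/P_b = (V₁/V₂)^(γ−1) = 16.5^(0.31) = 2.385.

P_adiabatic / P_isothermal ≈ 2.38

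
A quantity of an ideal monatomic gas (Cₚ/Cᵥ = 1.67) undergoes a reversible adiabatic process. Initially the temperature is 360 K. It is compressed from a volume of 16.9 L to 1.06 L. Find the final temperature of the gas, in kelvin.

T₂ ≈ 2300 K

For a reversible adiabat TV^(γ−1) is constant, so T₂ = T₁ (V₁/V₂)^(γ−1).
T₂ = 360 × (16.9/1.06)^(0.67) = 2302 K.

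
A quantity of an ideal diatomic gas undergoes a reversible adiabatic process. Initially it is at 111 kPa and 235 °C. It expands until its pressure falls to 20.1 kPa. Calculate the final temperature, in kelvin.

T₂ ≈ 312 K

Along an adiabat T P^((1−γ)/γ) is constant, so T₂ = T₁ (P₂/P₁)^((γ−1)/γ).
For a diatomic ideal gas γ = 7/5, so (γ−1)/γ = 2/7.
T₁ = 235 °C = 508.1 K.
T₂ = 508.1 × (20.1/111)^(2/7) = 311.9 K.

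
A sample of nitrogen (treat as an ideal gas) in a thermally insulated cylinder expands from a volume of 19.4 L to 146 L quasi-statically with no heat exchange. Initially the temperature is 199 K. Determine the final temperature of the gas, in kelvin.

T₂ ≈ 88.8 K

For a reversible adiabat TV^(γ−1) is constant, so T₂ = T₁ (V₁/V₂)^(γ−1).
For a diatomic ideal gas γ = 7/5, so γ−1 = 2/5.
T₂ = 199 × (19.4/146)^(2/5) = 88.76 K.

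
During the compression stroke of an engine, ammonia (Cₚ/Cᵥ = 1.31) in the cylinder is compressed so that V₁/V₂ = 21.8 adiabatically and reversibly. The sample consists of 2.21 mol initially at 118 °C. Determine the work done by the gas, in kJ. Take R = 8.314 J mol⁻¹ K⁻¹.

Adiabatic: T₁V₁^(γ−1) = T₂V₂^(γ−1) ⇒ T₂ = T₁ (V₁/V₂)^(γ−1).
T₁ = 118 °C = 391.1 K.
T₂ = 391.1 × 21.8^(0.31) = 1017 K.
Q = 0, so ΔU = W_on_gas = nCᵥΔT with Cᵥ = R/(γ−1) = 26.82 J/(mol·K).
ΔU = 2.21 × 26.82 × (1017 − 391.1) = 37090 J.
Work done by the gas = −ΔU = -37090 J.

W ≈ -37.1 kJ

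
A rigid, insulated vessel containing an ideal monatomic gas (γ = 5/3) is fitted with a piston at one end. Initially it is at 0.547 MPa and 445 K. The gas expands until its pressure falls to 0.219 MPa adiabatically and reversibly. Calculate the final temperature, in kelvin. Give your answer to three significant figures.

T₂ ≈ 309 K

Along an adiabat T P^((1−γ)/γ) is constant, so T₂ = T₁ (P₂/P₁)^((γ−1)/γ).
T₂ = 445 × (0.219/0.547)^(2/5) = 308.6 K.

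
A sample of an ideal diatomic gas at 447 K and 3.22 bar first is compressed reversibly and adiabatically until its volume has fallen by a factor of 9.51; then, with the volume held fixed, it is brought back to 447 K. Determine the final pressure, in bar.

P₃ ≈ 30.6 bar

For a diatomic ideal gas γ = 7/5.
Adiabatic step (PV^γ = const): P₂ = 3.22×9.51^(7/5) = 75.39 bar; T₂ = 447×9.51^(2/5) = 1100 K.
Isochoric: P₃ = P₂(T₃/T₂) = 75.39 × (447/1100) = 30.62 bar.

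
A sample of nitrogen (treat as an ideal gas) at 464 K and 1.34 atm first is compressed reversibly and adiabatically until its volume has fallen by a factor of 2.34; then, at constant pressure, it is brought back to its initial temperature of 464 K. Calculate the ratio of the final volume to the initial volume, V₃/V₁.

V₃/V₁ ≈ 0.304

For a diatomic ideal gas γ = 7/5.
Adiabatic step: V₂/V₁ = 0.4274; T₂ = T₁·2.34^(2/5) = 651.9 K.
Isobaric step: V₃/V₂ = T₃/T₂ = 464/651.9.
V₃/V₁ = (V₂/V₁)(V₃/V₂) = 0.4274 × (464/651.9) = 0.3042.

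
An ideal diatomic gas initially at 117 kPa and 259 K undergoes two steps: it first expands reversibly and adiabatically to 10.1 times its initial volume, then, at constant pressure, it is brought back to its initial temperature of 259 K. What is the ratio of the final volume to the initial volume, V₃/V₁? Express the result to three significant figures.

For a diatomic ideal gas γ = 7/5.
Adiabatic step: V₂/V₁ = 10.1; T₂ = T₁·(1/10.1)^(2/5) = 102.7 K.
Isobaric step: V₃/V₂ = T₃/T₂ = 259/102.7.
V₃/V₁ = (V₂/V₁)(V₃/V₂) = 10.1 × (259/102.7) = 25.47.

V₃/V₁ ≈ 25.5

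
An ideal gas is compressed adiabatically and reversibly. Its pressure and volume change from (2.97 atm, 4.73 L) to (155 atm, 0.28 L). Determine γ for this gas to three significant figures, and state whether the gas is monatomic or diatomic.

γ ≈ 1.40; diatomic

PV^γ = const ⇒ γ = ln(P₂/P₁) / ln(V₁/V₂).
γ = ln(155/2.97) / ln(4.73/0.28) = 1.399.
γ ≈ 1.40 is close to 7/5, so the gas is diatomic.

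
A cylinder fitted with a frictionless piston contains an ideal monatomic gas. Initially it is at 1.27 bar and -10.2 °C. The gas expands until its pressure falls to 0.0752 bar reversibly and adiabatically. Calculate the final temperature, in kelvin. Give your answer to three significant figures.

T₂ ≈ 84.9 K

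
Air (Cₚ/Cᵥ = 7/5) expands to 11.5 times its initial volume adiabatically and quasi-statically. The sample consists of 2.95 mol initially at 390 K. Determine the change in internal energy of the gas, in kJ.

ΔU ≈ -14.9 kJ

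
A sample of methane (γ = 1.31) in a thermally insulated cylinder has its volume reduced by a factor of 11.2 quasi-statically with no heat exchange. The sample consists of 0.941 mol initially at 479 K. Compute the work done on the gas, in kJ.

W ≈ 13.5 kJ

Adiabatic: T₁V₁^(γ−1) = T₂V₂^(γ−1) ⇒ T₂ = T₁ (V₁/V₂)^(γ−1).
T₂ = 479 × 11.2^(0.31) = 1013 K.
Q = 0, so ΔU = W_on_gas = nCᵥΔT with Cᵥ = R/(γ−1) = 26.82 J/(mol·K).
ΔU = 0.941 × 26.82 × (1013 − 479) = 13480 J.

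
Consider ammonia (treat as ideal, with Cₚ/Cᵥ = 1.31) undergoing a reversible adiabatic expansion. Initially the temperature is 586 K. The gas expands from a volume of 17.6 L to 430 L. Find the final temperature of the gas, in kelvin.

For a reversible adiabat TV^(γ−1) is constant, so T₂ = T₁ (V₁/V₂)^(γ−1).
T₂ = 586 × (17.6/430)^(0.31) = 217.6 K.

T₂ ≈ 218 K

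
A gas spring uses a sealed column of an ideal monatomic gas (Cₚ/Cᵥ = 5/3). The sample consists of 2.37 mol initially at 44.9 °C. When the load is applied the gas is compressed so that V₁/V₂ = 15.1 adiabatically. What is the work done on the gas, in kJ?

W ≈ 48.0 kJ

Adiabatic: T₁V₁^(γ−1) = T₂V₂^(γ−1) ⇒ T₂ = T₁ (V₁/V₂)^(γ−1).
T₁ = 44.9 °C = 318 K.
T₂ = 318 × 15.1^(2/3) = 1943 K.
Q = 0, so ΔU = W_on_gas = nCᵥΔT with Cᵥ = R/(γ−1) = 12.47 J/(mol·K).
ΔU = 2.37 × 12.47 × (1943 − 318) = 48030 J.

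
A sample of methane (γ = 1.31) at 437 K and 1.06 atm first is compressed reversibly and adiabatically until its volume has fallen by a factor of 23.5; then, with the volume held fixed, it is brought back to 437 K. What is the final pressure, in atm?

P₃ ≈ 24.9 atm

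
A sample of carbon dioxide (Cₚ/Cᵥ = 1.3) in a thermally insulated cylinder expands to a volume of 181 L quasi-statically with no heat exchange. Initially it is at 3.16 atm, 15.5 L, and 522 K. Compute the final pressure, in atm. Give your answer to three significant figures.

P₂ ≈ 0.129 atm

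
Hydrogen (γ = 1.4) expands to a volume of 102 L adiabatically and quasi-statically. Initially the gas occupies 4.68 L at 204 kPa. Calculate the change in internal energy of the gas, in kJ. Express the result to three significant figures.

P₂ = P₁(V₁/V₂)^γ = 204×(4.68/102)^(1.4) = 2.729 kPa.
For a reversible adiabat, W_by_gas = (P₁V₁ − P₂V₂)/(γ−1).
W_by = (204000×0.00468 − 2729×0.102) / (0.4) = 1691 J.
Q = 0 ⇒ ΔU = −W_by = -1691 J.

ΔU ≈ -1.69 kJ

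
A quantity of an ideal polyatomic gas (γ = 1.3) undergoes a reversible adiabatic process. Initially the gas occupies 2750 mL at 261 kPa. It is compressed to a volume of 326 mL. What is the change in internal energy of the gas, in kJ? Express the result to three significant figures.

ΔU ≈ 2.14 kJ

P₂ = P₁(V₁/V₂)^γ = 261×(2750/326)^(1.3) = 4174 kPa.
For a reversible adiabat, W_by_gas = (P₁V₁ − P₂V₂)/(γ−1).
W_by = (261000×0.00275 − 4.174×10^6×0.000326) / (0.3) = -2144 J.
Q = 0 ⇒ ΔU = −W_by = 2144 J.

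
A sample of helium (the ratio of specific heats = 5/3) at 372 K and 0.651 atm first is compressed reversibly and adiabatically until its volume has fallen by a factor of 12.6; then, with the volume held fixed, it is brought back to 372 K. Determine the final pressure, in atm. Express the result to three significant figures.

Adiabatic step (PV^γ = const): P₂ = 0.651×12.6^(5/3) = 44.42 atm; T₂ = 372×12.6^(2/3) = 2014 K.
Isochoric: P₃ = P₂(T₃/T₂) = 44.42 × (372/2014) = 8.203 atm.

P₃ ≈ 8.20 atm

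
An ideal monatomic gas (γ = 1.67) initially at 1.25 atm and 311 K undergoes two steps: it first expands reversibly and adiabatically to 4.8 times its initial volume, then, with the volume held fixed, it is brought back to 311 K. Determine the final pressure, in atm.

P₃ ≈ 0.260 atm

Adiabatic step (PV^γ = const): P₂ = 1.25×(1/4.8)^(1.67) = 0.09104 atm; T₂ = 311×(1/4.8)^(0.67) = 108.7 K.
Isochoric: P₃ = P₂(T₃/T₂) = 0.09104 × (311/108.7) = 0.2604 atm.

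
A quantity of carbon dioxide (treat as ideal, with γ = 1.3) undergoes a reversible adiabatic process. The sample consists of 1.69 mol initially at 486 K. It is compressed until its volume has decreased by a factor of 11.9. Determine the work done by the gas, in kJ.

For a reversible adiabat TV^(γ−1) is constant, so T₂ = T₁ (V₁/V₂)^(γ−1).
T₂ = 486 × 11.9^(0.3) = 1022 K.
Q = 0, so ΔU = W_on_gas = nCᵥΔT with Cᵥ = R/(γ−1) = 27.71 J/(mol·K).
ΔU = 1.69 × 27.71 × (1022 − 486) = 25090 J.
Work done by the gas = −ΔU = -25090 J.

W ≈ -25.1 kJ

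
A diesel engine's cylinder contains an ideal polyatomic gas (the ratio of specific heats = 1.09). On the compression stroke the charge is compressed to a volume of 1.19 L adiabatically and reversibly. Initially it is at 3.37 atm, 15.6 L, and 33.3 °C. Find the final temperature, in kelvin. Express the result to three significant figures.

Adiabatic: T₁V₁^(γ−1) = T₂V₂^(γ−1) ⇒ T₂ = T₁ (V₁/V₂)^(γ−1).
T₁ = 33.3 °C = 306.4 K.
T₂ = 306.4 × (15.6/1.19)^(0.09) = 386.3 K.

T₂ ≈ 386 K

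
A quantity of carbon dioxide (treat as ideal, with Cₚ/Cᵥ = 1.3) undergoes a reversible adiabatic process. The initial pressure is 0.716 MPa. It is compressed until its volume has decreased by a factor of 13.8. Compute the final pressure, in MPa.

P₂ ≈ 21.7 MPa

Adiabatic: P₁V₁^γ = P₂V₂^γ ⇒ P₂ = P₁ (V₁/V₂)^γ.
P₂ = 0.716 × 13.8^(1.3) = 21.71 MPa.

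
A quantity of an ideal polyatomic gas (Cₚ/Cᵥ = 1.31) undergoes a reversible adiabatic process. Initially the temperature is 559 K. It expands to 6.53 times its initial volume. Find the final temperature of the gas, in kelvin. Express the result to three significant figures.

T₂ ≈ 312 K

Adiabatic: T₁V₁^(γ−1) = T₂V₂^(γ−1) ⇒ T₂ = T₁ (V₁/V₂)^(γ−1).
T₂ = 559 × (1/6.53)^(0.31) = 312.5 K.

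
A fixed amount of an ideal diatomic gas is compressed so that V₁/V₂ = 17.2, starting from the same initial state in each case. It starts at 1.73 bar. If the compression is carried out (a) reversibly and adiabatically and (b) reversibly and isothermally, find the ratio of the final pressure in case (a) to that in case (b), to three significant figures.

For a diatomic ideal gas γ = 7/5.
Isothermal: P_b = P₁(V₁/V₂) = 1.73×17.2.
Adiabatic: P_a = P₁(V₁/V₂)^γ = 1.73×17.2^(7/5).
P_a/P_b = (V₁/V₂)^(γ−1) = 17.2^(2/5) = 3.12.

P_adiabatic / P_isothermal ≈ 3.12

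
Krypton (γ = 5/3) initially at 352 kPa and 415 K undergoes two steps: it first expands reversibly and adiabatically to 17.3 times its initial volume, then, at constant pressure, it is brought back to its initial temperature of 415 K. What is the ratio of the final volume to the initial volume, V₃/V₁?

Adiabatic step: V₂/V₁ = 17.3; T₂ = T₁·(1/17.3)^(2/3) = 62.04 K.
Isobaric step: V₃/V₂ = T₃/T₂ = 415/62.04.
V₃/V₁ = (V₂/V₁)(V₃/V₂) = 17.3 × (415/62.04) = 115.7.

V₃/V₁ ≈ 116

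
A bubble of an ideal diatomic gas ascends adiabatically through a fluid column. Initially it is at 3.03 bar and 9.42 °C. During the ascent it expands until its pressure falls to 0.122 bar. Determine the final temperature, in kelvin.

Along an adiabat T P^((1−γ)/γ) is constant, so T₂ = T₁ (P₂/P₁)^((γ−1)/γ).
For a diatomic ideal gas γ = 7/5, so (γ−1)/γ = 2/7.
T₁ = 9.42 °C = 282.6 K.
T₂ = 282.6 × (0.122/3.03)^(2/7) = 112.9 K.

T₂ ≈ 113 K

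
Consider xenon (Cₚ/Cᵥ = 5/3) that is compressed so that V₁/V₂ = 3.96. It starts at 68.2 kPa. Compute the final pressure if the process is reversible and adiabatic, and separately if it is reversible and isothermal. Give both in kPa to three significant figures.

Isothermal: P₂ = P₁(V₁/V₂) = 68.2×3.96 = 270.1 kPa.
Adiabatic: P₂ = P₁(V₁/V₂)^γ = 68.2×3.96^(5/3) = 676 kPa.

adiabatic: 676 kPa; isothermal: 270 kPa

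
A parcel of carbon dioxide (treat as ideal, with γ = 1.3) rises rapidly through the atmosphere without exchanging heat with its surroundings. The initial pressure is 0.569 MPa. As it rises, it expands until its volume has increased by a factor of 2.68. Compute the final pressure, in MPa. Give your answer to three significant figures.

P₂ ≈ 0.158 MPa

Adiabatic: P₁V₁^γ = P₂V₂^γ ⇒ P₂ = P₁ (V₁/V₂)^γ.
P₂ = 0.569 × (1/2.68)^(1.3) = 0.158 MPa.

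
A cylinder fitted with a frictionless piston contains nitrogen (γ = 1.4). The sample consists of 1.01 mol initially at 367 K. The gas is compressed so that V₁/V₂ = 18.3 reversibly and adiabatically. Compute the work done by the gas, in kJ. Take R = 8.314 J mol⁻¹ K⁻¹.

For a reversible adiabat TV^(γ−1) is constant, so T₂ = T₁ (V₁/V₂)^(γ−1).
T₂ = 367 × 18.3^(0.4) = 1174 K.
Q = 0, so ΔU = W_on_gas = nCᵥΔT with Cᵥ = R/(γ−1) = 20.79 J/(mol·K).
ΔU = 1.01 × 20.79 × (1174 − 367) = 16940 J.
Work done by the gas = −ΔU = -16940 J.

W ≈ -16.9 kJ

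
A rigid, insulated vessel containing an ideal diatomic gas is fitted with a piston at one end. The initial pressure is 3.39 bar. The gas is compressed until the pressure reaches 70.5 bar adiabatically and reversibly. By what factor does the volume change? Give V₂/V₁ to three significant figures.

From PV^γ = const, V₂/V₁ = (P₁/P₂)^(1/γ).
For a diatomic ideal gas γ = 7/5.
V₂/V₁ = (3.39/70.5)^(5/7) = 0.1144.

V₂/V₁ ≈ 0.114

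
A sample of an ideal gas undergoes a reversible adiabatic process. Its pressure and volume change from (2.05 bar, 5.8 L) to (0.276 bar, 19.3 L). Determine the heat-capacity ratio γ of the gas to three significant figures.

γ ≈ 1.67

PV^γ = const ⇒ γ = ln(P₂/P₁) / ln(V₁/V₂).
γ = ln(0.276/2.05) / ln(5.8/19.3) = 1.668.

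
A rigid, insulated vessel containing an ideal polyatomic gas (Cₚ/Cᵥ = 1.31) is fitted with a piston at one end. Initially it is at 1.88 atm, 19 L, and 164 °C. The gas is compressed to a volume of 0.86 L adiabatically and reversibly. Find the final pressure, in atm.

Since PV^γ is constant along a reversible adiabat, P₂ = P₁ (V₁/V₂)^γ.
P₂ = 1.88 × (19/0.86)^(1.31) = 108.4 atm.

P₂ ≈ 108 atm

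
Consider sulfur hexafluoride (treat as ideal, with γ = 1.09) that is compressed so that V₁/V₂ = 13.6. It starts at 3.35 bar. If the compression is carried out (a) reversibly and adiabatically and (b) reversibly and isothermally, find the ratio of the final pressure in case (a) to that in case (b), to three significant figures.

Isothermal: P_b = P₁(V₁/V₂) = 3.35×13.6.
Adiabatic: P_a = P₁(V₁/V₂)^γ = 3.35×13.6^(1.09).
P_a/P_b = (V₁/V₂)^(γ−1) = 13.6^(0.09) = 1.265.

P_adiabatic / P_isothermal ≈ 1.26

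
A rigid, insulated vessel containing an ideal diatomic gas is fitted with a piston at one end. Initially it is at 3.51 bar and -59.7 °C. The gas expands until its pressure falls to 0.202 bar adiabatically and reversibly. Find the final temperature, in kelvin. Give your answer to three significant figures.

T₂ ≈ 94.4 K

Adiabatic: T₂/T₁ = (P₂/P₁)^((γ−1)/γ).
For a diatomic ideal gas γ = 7/5, so (γ−1)/γ = 2/7.
T₁ = -59.7 °C = 213.4 K.
T₂ = 213.4 × (0.202/3.51)^(2/7) = 94.41 K.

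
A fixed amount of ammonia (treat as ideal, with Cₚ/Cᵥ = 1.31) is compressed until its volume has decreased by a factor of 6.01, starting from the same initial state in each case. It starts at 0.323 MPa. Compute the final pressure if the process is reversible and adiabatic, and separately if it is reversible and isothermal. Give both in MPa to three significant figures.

adiabatic: 3.38 MPa; isothermal: 1.94 MPa

Isothermal: P₂ = P₁(V₁/V₂) = 0.323×6.01 = 1.941 MPa.
Adiabatic: P₂ = P₁(V₁/V₂)^γ = 0.323×6.01^(1.31) = 3.385 MPa.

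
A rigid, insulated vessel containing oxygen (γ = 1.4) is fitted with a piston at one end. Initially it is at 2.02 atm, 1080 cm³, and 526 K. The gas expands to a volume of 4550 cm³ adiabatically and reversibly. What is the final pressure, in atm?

P₂ ≈ 0.270 atm

Since PV^γ is constant along a reversible adiabat, P₂ = P₁ (V₁/V₂)^γ.
P₂ = 2.02 × (1080/4550)^(1.4) = 0.2697 atm.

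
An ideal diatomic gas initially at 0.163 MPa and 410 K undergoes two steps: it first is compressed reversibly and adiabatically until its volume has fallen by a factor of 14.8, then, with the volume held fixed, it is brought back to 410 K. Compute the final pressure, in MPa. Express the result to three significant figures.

For a diatomic ideal gas γ = 7/5.
Adiabatic step (PV^γ = const): P₂ = 0.163×14.8^(7/5) = 7.088 MPa; T₂ = 410×14.8^(2/5) = 1205 K.
Isochoric: P₃ = P₂(T₃/T₂) = 7.088 × (410/1205) = 2.412 MPa.

P₃ ≈ 2.41 MPa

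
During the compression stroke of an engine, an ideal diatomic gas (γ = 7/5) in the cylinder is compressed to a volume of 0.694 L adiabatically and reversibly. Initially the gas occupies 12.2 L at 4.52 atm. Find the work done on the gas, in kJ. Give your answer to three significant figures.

W ≈ 30.0 kJ

P₂ = P₁(V₁/V₂)^γ = 4.52×(12.2/0.694)^(7/5) = 250.1 atm.
For a reversible adiabat, W_by_gas = (P₁V₁ − P₂V₂)/(γ−1).
W_by = (458000×0.0122 − 2.534×10^7×0.000694) / (2/5) = -30000 J.
W_on_gas = −W_by = 30000 J.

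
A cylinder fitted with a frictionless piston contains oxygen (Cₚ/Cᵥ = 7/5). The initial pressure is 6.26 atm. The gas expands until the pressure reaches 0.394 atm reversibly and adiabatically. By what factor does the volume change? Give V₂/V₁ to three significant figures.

From PV^γ = const, V₂/V₁ = (P₁/P₂)^(1/γ).
V₂/V₁ = (6.26/0.394)^(5/7) = 7.21.

V₂/V₁ ≈ 7.21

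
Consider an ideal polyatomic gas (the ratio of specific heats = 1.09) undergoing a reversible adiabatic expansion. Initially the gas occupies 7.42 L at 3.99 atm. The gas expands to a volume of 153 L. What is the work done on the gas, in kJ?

P₂ = P₁(V₁/V₂)^γ = 3.99×(7.42/153)^(1.09) = 0.1474 atm.
For a reversible adiabat, W_by_gas = (P₁V₁ − P₂V₂)/(γ−1).
W_by = (404300×0.00742 − 14930×0.153) / (0.09) = 7947 J.
W_on_gas = −W_by = -7947 J.

W ≈ -7.95 kJ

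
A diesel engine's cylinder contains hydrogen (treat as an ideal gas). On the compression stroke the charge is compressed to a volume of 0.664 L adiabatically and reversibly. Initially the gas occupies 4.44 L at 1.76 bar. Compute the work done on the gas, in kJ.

W ≈ 2.22 kJ

γ = 7/5 for a diatomic ideal gas.
P₂ = P₁(V₁/V₂)^γ = 1.76×(4.44/0.664)^(7/5) = 25.17 bar.
For a reversible adiabat, W_by_gas = (P₁V₁ − P₂V₂)/(γ−1).
W_by = (176000×0.00444 − 2.517×10^6×0.000664) / (2/5) = -2224 J.
W_on_gas = −W_by = 2224 J.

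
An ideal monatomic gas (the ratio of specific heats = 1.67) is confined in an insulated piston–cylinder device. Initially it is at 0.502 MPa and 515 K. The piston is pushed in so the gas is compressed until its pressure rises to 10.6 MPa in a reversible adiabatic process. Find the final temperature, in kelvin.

Adiabatic: T₂/T₁ = (P₂/P₁)^((γ−1)/γ).
T₂ = 515 × (10.6/0.502)^(0.401) = 1751 K.

T₂ ≈ 1750 K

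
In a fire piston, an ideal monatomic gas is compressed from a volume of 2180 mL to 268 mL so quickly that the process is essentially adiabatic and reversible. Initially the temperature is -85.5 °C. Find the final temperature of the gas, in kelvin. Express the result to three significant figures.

T₂ ≈ 759 K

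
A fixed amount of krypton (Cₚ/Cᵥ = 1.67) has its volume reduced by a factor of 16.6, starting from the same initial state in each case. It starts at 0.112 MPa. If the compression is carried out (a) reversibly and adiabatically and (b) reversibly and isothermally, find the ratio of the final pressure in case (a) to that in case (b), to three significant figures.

Isothermal: P_b = P₁(V₁/V₂) = 0.112×16.6.
Adiabatic: P_a = P₁(V₁/V₂)^γ = 0.112×16.6^(1.67).
P_a/P_b = (V₁/V₂)^(γ−1) = 16.6^(0.67) = 6.569.

P_adiabatic / P_isothermal ≈ 6.57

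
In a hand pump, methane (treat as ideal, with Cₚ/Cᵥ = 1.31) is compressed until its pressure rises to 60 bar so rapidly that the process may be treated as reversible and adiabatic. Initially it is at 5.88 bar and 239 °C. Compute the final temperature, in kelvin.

Adiabatic: T₂/T₁ = (P₂/P₁)^((γ−1)/γ).
T₁ = 239 °C = 512.1 K.
T₂ = 512.1 × (60/5.88)^(0.237) = 887.4 K.

T₂ ≈ 887 K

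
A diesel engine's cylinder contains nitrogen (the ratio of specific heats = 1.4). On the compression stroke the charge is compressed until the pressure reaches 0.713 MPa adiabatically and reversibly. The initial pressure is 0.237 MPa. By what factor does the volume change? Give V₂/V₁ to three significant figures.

V₂/V₁ ≈ 0.455

From PV^γ = const, V₂/V₁ = (P₁/P₂)^(1/γ).
V₂/V₁ = (0.237/0.713)^(0.714) = 0.4553.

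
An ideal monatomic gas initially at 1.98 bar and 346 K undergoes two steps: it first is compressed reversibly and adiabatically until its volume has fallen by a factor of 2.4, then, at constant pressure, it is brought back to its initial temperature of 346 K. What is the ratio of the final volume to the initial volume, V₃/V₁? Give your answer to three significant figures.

For a monatomic ideal gas γ = 5/3.
Adiabatic step: V₂/V₁ = 0.4167; T₂ = T₁·2.4^(2/3) = 620.2 K.
Isobaric step: V₃/V₂ = T₃/T₂ = 346/620.2.
V₃/V₁ = (V₂/V₁)(V₃/V₂) = 0.4167 × (346/620.2) = 0.2324.

V₃/V₁ ≈ 0.232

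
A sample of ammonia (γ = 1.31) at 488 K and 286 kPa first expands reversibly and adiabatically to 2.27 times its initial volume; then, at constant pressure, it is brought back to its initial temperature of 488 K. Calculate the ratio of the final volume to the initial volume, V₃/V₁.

Adiabatic step: V₂/V₁ = 2.27; T₂ = T₁·(1/2.27)^(0.31) = 378.5 K.
Isobaric step: V₃/V₂ = T₃/T₂ = 488/378.5.
V₃/V₁ = (V₂/V₁)(V₃/V₂) = 2.27 × (488/378.5) = 2.927.

V₃/V₁ ≈ 2.93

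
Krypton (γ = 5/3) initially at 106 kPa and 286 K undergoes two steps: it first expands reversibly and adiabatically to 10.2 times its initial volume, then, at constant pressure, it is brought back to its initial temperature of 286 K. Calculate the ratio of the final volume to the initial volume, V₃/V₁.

Adiabatic step: V₂/V₁ = 10.2; T₂ = T₁·(1/10.2)^(2/3) = 60.81 K.
Isobaric step: V₃/V₂ = T₃/T₂ = 286/60.81.
V₃/V₁ = (V₂/V₁)(V₃/V₂) = 10.2 × (286/60.81) = 47.97.

V₃/V₁ ≈ 48.0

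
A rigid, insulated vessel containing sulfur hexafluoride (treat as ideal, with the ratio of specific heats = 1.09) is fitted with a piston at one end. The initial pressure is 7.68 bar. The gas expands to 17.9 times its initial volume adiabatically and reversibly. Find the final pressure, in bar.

Since PV^γ is constant along a reversible adiabat, P₂ = P₁ (V₁/V₂)^γ.
P₂ = 7.68 × (1/17.9)^(1.09) = 0.3309 bar.

P₂ ≈ 0.331 bar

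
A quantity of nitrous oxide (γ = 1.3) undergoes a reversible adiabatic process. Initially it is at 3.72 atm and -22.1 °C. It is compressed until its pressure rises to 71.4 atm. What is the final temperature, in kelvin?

T₂ ≈ 496 K

Along an adiabat T P^((1−γ)/γ) is constant, so T₂ = T₁ (P₂/P₁)^((γ−1)/γ).
T₁ = -22.1 °C = 251 K.
T₂ = 251 × (71.4/3.72)^(0.231) = 496.4 K.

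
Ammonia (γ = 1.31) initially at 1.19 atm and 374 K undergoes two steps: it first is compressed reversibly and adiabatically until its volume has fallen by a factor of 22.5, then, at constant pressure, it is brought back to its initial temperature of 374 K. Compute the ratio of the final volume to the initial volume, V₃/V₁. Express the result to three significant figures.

Adiabatic step: V₂/V₁ = 0.04444; T₂ = T₁·22.5^(0.31) = 981.9 K.
Isobaric step: V₃/V₂ = T₃/T₂ = 374/981.9.
V₃/V₁ = (V₂/V₁)(V₃/V₂) = 0.04444 × (374/981.9) = 0.01693.

V₃/V₁ ≈ 0.0169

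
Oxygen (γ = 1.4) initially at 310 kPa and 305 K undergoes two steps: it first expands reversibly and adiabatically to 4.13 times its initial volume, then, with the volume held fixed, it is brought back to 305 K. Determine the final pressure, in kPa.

Adiabatic step (PV^γ = const): P₂ = 310×(1/4.13)^(1.4) = 42.56 kPa; T₂ = 305×(1/4.13)^(0.4) = 172.9 K.
Isochoric: P₃ = P₂(T₃/T₂) = 42.56 × (305/172.9) = 75.06 kPa.

P₃ ≈ 75.1 kPa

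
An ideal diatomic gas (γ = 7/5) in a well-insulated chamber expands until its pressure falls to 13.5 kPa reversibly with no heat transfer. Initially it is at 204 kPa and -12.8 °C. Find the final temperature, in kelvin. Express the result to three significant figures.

T₂ ≈ 120 K

Adiabatic: T₂/T₁ = (P₂/P₁)^((γ−1)/γ).
T₁ = -12.8 °C = 260.3 K.
T₂ = 260.3 × (13.5/204)^(2/7) = 119.8 K.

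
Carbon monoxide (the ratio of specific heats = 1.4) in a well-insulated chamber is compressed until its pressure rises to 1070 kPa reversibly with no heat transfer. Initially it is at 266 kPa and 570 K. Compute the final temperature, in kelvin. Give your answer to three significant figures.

T₂ ≈ 848 K

Along an adiabat T P^((1−γ)/γ) is constant, so T₂ = T₁ (P₂/P₁)^((γ−1)/γ).
T₂ = 570 × (1070/266)^(0.286) = 848.4 K.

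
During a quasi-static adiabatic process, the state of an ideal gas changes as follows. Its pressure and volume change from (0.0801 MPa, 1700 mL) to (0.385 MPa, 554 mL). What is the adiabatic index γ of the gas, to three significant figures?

PV^γ = const ⇒ γ = ln(P₂/P₁) / ln(V₁/V₂).
γ = ln(0.385/0.0801) / ln(1700/554) = 1.4.

γ ≈ 1.40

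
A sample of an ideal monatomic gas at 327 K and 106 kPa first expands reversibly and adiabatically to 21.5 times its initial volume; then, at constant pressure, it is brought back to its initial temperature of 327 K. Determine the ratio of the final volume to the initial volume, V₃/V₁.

For a monatomic ideal gas γ = 5/3.
Adiabatic step: V₂/V₁ = 21.5; T₂ = T₁·(1/21.5)^(2/3) = 42.29 K.
Isobaric step: V₃/V₂ = T₃/T₂ = 327/42.29.
V₃/V₁ = (V₂/V₁)(V₃/V₂) = 21.5 × (327/42.29) = 166.2.

V₃/V₁ ≈ 166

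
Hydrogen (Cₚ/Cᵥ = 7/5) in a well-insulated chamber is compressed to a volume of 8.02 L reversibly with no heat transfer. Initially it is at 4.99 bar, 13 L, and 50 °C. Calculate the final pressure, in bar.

P₂ ≈ 9.81 bar

Adiabatic: P₁V₁^γ = P₂V₂^γ ⇒ P₂ = P₁ (V₁/V₂)^γ.
P₂ = 4.99 × (13/8.02)^(7/5) = 9.812 bar.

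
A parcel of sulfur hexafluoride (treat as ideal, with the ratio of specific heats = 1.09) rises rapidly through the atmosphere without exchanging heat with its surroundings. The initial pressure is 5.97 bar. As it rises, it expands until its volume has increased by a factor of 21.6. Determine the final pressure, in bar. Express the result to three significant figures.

P₂ ≈ 0.210 bar

Since PV^γ is constant along a reversible adiabat, P₂ = P₁ (V₁/V₂)^γ.
P₂ = 5.97 × (1/21.6)^(1.09) = 0.2096 bar.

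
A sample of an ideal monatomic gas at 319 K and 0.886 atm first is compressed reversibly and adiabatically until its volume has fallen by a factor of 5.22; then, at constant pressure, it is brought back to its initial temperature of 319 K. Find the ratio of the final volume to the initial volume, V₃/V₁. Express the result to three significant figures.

For a monatomic ideal gas γ = 5/3.
Adiabatic step: V₂/V₁ = 0.1916; T₂ = T₁·5.22^(2/3) = 959.9 K.
Isobaric step: V₃/V₂ = T₃/T₂ = 319/959.9.
V₃/V₁ = (V₂/V₁)(V₃/V₂) = 0.1916 × (319/959.9) = 0.06366.

V₃/V₁ ≈ 0.0637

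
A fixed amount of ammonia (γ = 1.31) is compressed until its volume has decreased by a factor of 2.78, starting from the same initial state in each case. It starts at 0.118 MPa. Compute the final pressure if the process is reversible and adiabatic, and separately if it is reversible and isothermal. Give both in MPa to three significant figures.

Isothermal: P₂ = P₁(V₁/V₂) = 0.118×2.78 = 0.328 MPa.
Adiabatic: P₂ = P₁(V₁/V₂)^γ = 0.118×2.78^(1.31) = 0.4504 MPa.

adiabatic: 0.450 MPa; isothermal: 0.328 MPa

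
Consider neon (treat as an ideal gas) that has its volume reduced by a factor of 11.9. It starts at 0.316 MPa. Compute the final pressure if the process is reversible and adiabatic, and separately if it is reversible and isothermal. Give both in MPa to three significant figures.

adiabatic: 19.6 MPa; isothermal: 3.76 MPa

For a monatomic ideal gas γ = 5/3.
Isothermal: P₂ = P₁(V₁/V₂) = 0.316×11.9 = 3.76 MPa.
Adiabatic: P₂ = P₁(V₁/V₂)^γ = 0.316×11.9^(5/3) = 19.6 MPa.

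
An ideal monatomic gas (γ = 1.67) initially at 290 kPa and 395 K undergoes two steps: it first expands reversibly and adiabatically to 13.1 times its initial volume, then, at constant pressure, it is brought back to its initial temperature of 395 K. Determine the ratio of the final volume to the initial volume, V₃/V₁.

V₃/V₁ ≈ 73.4

Adiabatic step: V₂/V₁ = 13.1; T₂ = T₁·(1/13.1)^(0.67) = 70.47 K.
Isobaric step: V₃/V₂ = T₃/T₂ = 395/70.47.
V₃/V₁ = (V₂/V₁)(V₃/V₂) = 13.1 × (395/70.47) = 73.42.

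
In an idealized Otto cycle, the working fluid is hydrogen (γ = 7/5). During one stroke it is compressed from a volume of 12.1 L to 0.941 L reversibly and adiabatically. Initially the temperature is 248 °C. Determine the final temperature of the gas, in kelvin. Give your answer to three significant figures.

For a reversible adiabat TV^(γ−1) is constant, so T₂ = T₁ (V₁/V₂)^(γ−1).
T₁ = 248 °C = 521.1 K.
T₂ = 521.1 × (12.1/0.941)^(2/5) = 1448 K.

T₂ ≈ 1450 K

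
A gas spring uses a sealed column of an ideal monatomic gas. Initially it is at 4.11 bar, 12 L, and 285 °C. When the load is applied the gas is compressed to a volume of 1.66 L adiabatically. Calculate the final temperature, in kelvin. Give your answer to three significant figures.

T₂ ≈ 2090 K

Adiabatic: T₁V₁^(γ−1) = T₂V₂^(γ−1) ⇒ T₂ = T₁ (V₁/V₂)^(γ−1).
γ = 5/3 for a monatomic ideal gas.
T₁ = 285 °C = 558.1 K.
T₂ = 558.1 × (12/1.66)^(2/3) = 2087 K.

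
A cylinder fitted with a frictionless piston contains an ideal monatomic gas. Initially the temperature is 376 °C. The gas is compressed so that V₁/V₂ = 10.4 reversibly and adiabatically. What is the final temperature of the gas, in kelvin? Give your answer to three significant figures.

T₂ ≈ 3090 K

Adiabatic: T₁V₁^(γ−1) = T₂V₂^(γ−1) ⇒ T₂ = T₁ (V₁/V₂)^(γ−1).
For a monatomic ideal gas γ = 5/3, so γ−1 = 2/3.
T₁ = 376 °C = 649.1 K.
T₂ = 649.1 × 10.4^(2/3) = 3093 K.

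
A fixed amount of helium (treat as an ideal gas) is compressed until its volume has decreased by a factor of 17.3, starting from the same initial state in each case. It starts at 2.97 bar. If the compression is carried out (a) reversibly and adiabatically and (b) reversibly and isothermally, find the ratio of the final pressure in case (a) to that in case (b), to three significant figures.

P_adiabatic / P_isothermal ≈ 6.69

For a monatomic ideal gas γ = 5/3.
Isothermal: P_b = P₁(V₁/V₂) = 2.97×17.3.
Adiabatic: P_a = P₁(V₁/V₂)^γ = 2.97×17.3^(5/3).
P_a/P_b = (V₁/V₂)^(γ−1) = 17.3^(2/3) = 6.689.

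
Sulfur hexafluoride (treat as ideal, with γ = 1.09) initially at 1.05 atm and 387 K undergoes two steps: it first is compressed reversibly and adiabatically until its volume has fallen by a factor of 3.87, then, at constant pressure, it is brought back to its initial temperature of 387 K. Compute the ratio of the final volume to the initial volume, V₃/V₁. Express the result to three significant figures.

V₃/V₁ ≈ 0.229

Adiabatic step: V₂/V₁ = 0.2584; T₂ = T₁·3.87^(0.09) = 437.1 K.
Isobaric step: V₃/V₂ = T₃/T₂ = 387/437.1.
V₃/V₁ = (V₂/V₁)(V₃/V₂) = 0.2584 × (387/437.1) = 0.2288.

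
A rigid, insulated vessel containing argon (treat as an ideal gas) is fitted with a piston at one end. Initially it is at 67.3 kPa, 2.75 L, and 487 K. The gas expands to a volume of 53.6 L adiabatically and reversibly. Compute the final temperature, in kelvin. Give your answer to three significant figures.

Adiabatic: T₁V₁^(γ−1) = T₂V₂^(γ−1) ⇒ T₂ = T₁ (V₁/V₂)^(γ−1).
γ = 5/3 for a monatomic ideal gas.
T₂ = 487 × (2.75/53.6)^(2/3) = 67.24 K.

T₂ ≈ 67.2 K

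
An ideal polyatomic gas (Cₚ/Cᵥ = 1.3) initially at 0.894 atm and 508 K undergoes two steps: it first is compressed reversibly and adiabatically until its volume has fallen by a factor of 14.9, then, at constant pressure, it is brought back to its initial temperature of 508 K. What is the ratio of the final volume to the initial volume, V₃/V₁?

Adiabatic step: V₂/V₁ = 0.06711; T₂ = T₁·14.9^(0.3) = 1142 K.
Isobaric step: V₃/V₂ = T₃/T₂ = 508/1142.
V₃/V₁ = (V₂/V₁)(V₃/V₂) = 0.06711 × (508/1142) = 0.02984.

V₃/V₁ ≈ 0.0298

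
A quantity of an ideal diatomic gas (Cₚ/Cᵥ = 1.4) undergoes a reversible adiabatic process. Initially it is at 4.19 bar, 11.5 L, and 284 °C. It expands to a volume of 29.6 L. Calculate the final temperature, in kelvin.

T₂ ≈ 382 K

Adiabatic: T₁V₁^(γ−1) = T₂V₂^(γ−1) ⇒ T₂ = T₁ (V₁/V₂)^(γ−1).
T₁ = 284 °C = 557.1 K.
T₂ = 557.1 × (11.5/29.6)^(0.4) = 381.7 K.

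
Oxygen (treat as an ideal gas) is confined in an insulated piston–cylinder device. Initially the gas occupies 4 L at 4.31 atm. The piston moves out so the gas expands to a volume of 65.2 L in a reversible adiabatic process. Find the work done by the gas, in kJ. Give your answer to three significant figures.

W ≈ 2.94 kJ

γ = 7/5 for a diatomic ideal gas.
P₂ = P₁(V₁/V₂)^γ = 4.31×(4/65.2)^(7/5) = 0.08658 atm.
For a reversible adiabat, W_by_gas = (P₁V₁ − P₂V₂)/(γ−1).
W_by = (436700×0.004 − 8773×0.0652) / (2/5) = 2937 J.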